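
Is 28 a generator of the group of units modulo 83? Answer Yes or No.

φ(83) = 83 − 1 = 82 = 2 · 41.
An element g generates (Z/83Z)^× iff g^(82/q) ≢ 1 (mod 83) for each prime q ∈ {2, 41}.
28^41 ≡ 1 (mod 83)  [q = 2: ≡ 1 ✗]
28^2 ≡ 37 (mod 83)  [q = 41: ≢ 1 ✓]
Since 28^41 ≡ 1, the order of 28 divides 41 < 82, so 28 is not a primitive root.

No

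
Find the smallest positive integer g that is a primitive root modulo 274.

3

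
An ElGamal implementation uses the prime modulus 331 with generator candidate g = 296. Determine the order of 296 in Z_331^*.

Since 296 ∈ (Z/331Z)^×, its order divides φ(331) = 331 − 1 = 330 = 2 · 3 · 5 · 11.
Divisors of 330: 1, 2, 3, 5, 6, 10, 11, 15, 22, 30, 33, 55, 66, 110, 165, 330.
Test each divisor d:
296^1 ≡ 296
296^2 ≡ 232
296^3 ≡ 155
296^5 ≡ 212
296^6 ≡ 193
296^10 ≡ 259
296^11 ≡ 203
296^15 ≡ 293
296^22 ≡ 165
296^30 ≡ 120
296^33 ≡ 64
296^55 ≡ 299
296^66 ≡ 124
296^110 ≡ 31
296^165 ≡ 1
Therefore the multiplicative order of 296 modulo 331 is 165.

165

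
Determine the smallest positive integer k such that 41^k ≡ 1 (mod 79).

26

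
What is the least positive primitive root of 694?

φ(694) = φ(2)·φ(347) = 1·346 = 346 = 2 · 173.
Test candidates g = 2, 3, … against the prime factors q ∈ {2, 173} of φ(694): g is a generator iff g^(346/q) ≢ 1 for every such q.
g = 2: gcd(2, 694) = 2 > 1, not a unit — skip.
g = 3: 3^173 ≡ 1 — hits 1, so not a primitive root.
g = 4: gcd(4, 694) = 2 > 1, not a unit — skip.
g = 5: 5^173 ≡ 693; 5^2 ≡ 25 — none is 1, so 5 is a primitive root.
So 5 is the smallest generator of (Z/694Z)^×.

5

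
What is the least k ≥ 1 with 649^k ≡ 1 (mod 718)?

ord(649) | φ(718) = φ(2)·φ(359) = 1·358 = 358 = 2 · 179.
Divisors of 358: 1, 2, 179, 358.
Evaluate successive powers at the divisors of 358:
649^1 ≡ 649 (mod 718)
649^2 ≡ 453 (mod 718)
649^179 ≡ 717 (mod 718)
649^358 ≡ 1 (mod 718) ✓
The smallest such exponent is 358, so the order of 649 is 358.

358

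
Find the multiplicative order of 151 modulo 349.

87

The order of 151 must divide φ(349) = 349 − 1 = 348 = 2^2 · 3 · 29.
Divisors of 348: 1, 2, 3, 4, 6, 12, 29, 58, 87, 116, 174, 348.
Compute 151^d (mod 349) for the divisors d until we hit 1:
151^1 ≡ 151
151^2 ≡ 116
151^3 ≡ 66
151^4 ≡ 194
151^6 ≡ 168
151^12 ≡ 304
151^29 ≡ 122
151^58 ≡ 226
151^87 ≡ 1
The smallest such exponent is 87, so the order of 151 is 87.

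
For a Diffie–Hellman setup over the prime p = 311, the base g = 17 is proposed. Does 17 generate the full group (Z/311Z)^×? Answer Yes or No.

Yes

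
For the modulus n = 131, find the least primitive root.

φ(131) = 131 − 1 = 130 = 2 · 5 · 13.
Test candidates g = 2, 3, … against the prime factors q ∈ {2, 5, 13} of φ(131): g is a generator iff g^(130/q) ≢ 1 for every such q.
g = 2: 2^65 ≡ 130; 2^26 ≡ 53; 2^10 ≡ 107 — none is 1, so 2 is a primitive root.
Hence the least primitive root of 131 is 2.

2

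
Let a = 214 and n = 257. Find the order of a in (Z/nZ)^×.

256

The order of 214 must divide φ(257) = 257 − 1 = 256 = 2^8.
Divisors of 256: 1, 2, 4, 8, 16, 32, 64, 128, 256.
Test each divisor d:
214^1 ≡ 214
214^2 ≡ 50
214^4 ≡ 187
214^8 ≡ 17
214^16 ≡ 32
214^32 ≡ 253
214^64 ≡ 16
214^128 ≡ 256
214^256 ≡ 1
The smallest such exponent is 256, so the order of 214 is 256.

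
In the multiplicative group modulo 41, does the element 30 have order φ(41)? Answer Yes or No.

Yes

φ(41) = 41 − 1 = 40 = 2^3 · 5.
Test 30^(40/q) mod 41 for each prime factor q of 40:
30^20 ≡ 40 (mod 41)  [q = 2: ≢ 1 ✓]
30^8 ≡ 16 (mod 41)  [q = 5: ≢ 1 ✓]
Every test exponent gives a nontrivial residue, hence 30 generates the full group.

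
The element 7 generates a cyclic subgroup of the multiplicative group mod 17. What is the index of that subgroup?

1

Since 7 ∈ (Z/17Z)^×, its order divides φ(17) = 17 − 1 = 16 = 2^4.
Divisors of 16: 1, 2, 4, 8, 16.
Evaluate successive powers at the divisors of 16:
7^1 ≡ 7 (mod 17)
7^2 ≡ 15 (mod 17)
7^4 ≡ 4 (mod 17)
7^8 ≡ 16 (mod 17)
7^16 ≡ 1 (mod 17) ✓
So ord_17(7) = 16, hence |⟨7⟩| = 16.
The index is φ(17) / ord(7) = 16 / 16 = 1.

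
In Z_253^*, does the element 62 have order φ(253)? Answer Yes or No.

253 = 11 · 23 is a product of two distinct odd primes, so (Z/253Z)^× ≅ (Z/11Z)^× × (Z/23Z)^× is not cyclic.
No primitive root modulo 253 exists; in particular 62 is not one.

No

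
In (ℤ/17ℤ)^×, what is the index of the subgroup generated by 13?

4

The order of 13 must divide φ(17) = 17 − 1 = 16 = 2^4.
Divisors of 16: 1, 2, 4, 8, 16.
Compute 13^d (mod 17) for the divisors d until we hit 1:
13^1 ≡ 13
13^2 ≡ 16
13^4 ≡ 1
The order of 13 is 4, so the subgroup it generates has 4 elements.
[(Z/17Z)^× : ⟨13⟩] = 16/4 = 4.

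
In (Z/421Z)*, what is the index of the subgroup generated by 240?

The order of 240 must divide φ(421) = 421 − 1 = 420 = 2^2 · 3 · 5 · 7.
Divisors of 420: 1, 2, 3, 4, 5, 6, 7, 10, 12, 14, 15, 20, 21, 28, 30, 35, 42, 60, 70, 84, 105, 140, 210, 420.
Compute 240^d (mod 421) for the divisors d until we hit 1:
240^1 ≡ 240
240^2 ≡ 344
240^3 ≡ 44
240^4 ≡ 35
240^5 ≡ 401
240^6 ≡ 252
240^7 ≡ 277
240^10 ≡ 400
240^12 ≡ 354
240^14 ≡ 107
240^15 ≡ 420
240^20 ≡ 20
240^21 ≡ 169
240^28 ≡ 82
240^30 ≡ 1
The order of 240 is 30, so the subgroup it generates has 30 elements.
The index is φ(421) / ord(240) = 420 / 30 = 14.

14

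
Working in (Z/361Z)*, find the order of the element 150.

171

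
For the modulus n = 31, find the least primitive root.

φ(31) = 31 − 1 = 30 = 2 · 3 · 5.
g is a primitive root iff g^(30/q) ≢ 1 (mod 31) for each prime q ∈ {2, 3, 5}.
g = 2: 2^15 ≡ 1 — hits 1, so not a primitive root.
g = 3: 3^15 ≡ 30; 3^10 ≡ 25; 3^6 ≡ 16 — none is 1, so 3 is a primitive root.
So 3 is the smallest generator of (Z/31Z)^×.

3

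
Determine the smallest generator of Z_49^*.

3

φ(49) = φ(7^2) = 7·(7−1) = 42 = 2 · 3 · 7.
Test candidates g = 2, 3, … against the prime factors q ∈ {2, 3, 7} of φ(49): g is a generator iff g^(42/q) ≢ 1 for every such q.
g = 2: 2^21 ≡ 1 — hits 1, so not a primitive root.
g = 3: 3^21 ≡ 48; 3^14 ≡ 30; 3^6 ≡ 43 — none is 1, so 3 is a primitive root.
The smallest primitive root modulo 49 is 3.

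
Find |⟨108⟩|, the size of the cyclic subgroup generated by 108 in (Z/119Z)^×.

48

The order of 108 must divide φ(119) = φ(7·17) = (7−1)·(17−1) = 6·16 = 96 = 2^5 · 3.
Divisors of 96: 1, 2, 3, 4, 6, 8, 12, 16, 24, 32, 48, 96.
Check 108^d mod 119 for each divisor in increasing order:
108^1 ≡ 108
108^2 ≡ 2
108^3 ≡ 97
108^4 ≡ 4
108^6 ≡ 8
108^8 ≡ 16
108^12 ≡ 64
108^16 ≡ 18
108^24 ≡ 50
108^32 ≡ 86
108^48 ≡ 1
So ord_119(108) = 48.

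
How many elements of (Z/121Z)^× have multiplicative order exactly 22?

10

φ(121) = φ(11^2) = 11·(11−1) = 110 = 2 · 5 · 11.
In a cyclic group of order 110, there are φ(d) elements of order d for each divisor d of 110, and zero for non-divisors.
22 = 2 · 11 divides 110, and φ(22) = 10.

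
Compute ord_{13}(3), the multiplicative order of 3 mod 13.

3

By Lagrange's theorem, ord_13(3) divides φ(13) = 13 − 1 = 12 = 2^2 · 3.
Divisors of 12: 1, 2, 3, 4, 6, 12.
Test each divisor d:
3^1 ≡ 3 (mod 13)
3^2 ≡ 9 (mod 13)
3^3 ≡ 1 (mod 13) ✓
Hence ord(3) = 3.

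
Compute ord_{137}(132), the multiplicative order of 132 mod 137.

136

Since 132 ∈ (Z/137Z)^×, its order divides φ(137) = 137 − 1 = 136 = 2^3 · 17.
Divisors of 136: 1, 2, 4, 8, 17, 34, 68, 136.
Evaluate successive powers at the divisors of 136:
132^1 ≡ 132 (mod 137)
132^2 ≡ 25 (mod 137)
132^4 ≡ 77 (mod 137)
132^8 ≡ 38 (mod 137)
132^17 ≡ 41 (mod 137)
132^34 ≡ 37 (mod 137)
132^68 ≡ 136 (mod 137)
132^136 ≡ 1 (mod 137) ✓
Therefore the multiplicative order of 132 modulo 137 is 136.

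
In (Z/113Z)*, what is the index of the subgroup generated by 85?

8

Since 85 ∈ (Z/113Z)^×, its order divides φ(113) = 113 − 1 = 112 = 2^4 · 7.
Divisors of 112: 1, 2, 4, 7, 8, 14, 16, 28, 56, 112.
Check 85^d mod 113 for each divisor in increasing order:
85^1 ≡ 85 (mod 113)
85^2 ≡ 106 (mod 113)
85^4 ≡ 49 (mod 113)
85^7 ≡ 112 (mod 113)
85^8 ≡ 28 (mod 113)
85^14 ≡ 1 (mod 113) ✓
Thus |⟨85⟩| = ord(85) = 14.
The index is φ(113) / ord(85) = 112 / 14 = 8.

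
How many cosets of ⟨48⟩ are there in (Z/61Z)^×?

10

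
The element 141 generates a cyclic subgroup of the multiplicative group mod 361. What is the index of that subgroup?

3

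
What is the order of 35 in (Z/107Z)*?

53

The order of 35 must divide φ(107) = 107 − 1 = 106 = 2 · 53.
Divisors of 106: 1, 2, 53, 106.
Compute 35^d (mod 107) for the divisors d until we hit 1:
35^1 ≡ 35 (mod 107)
35^2 ≡ 48 (mod 107)
35^53 ≡ 1 (mod 107) ✓
Hence ord(35) = 53.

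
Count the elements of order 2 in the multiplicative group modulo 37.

1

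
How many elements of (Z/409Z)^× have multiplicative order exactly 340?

0

φ(409) = 409 − 1 = 408 = 2^3 · 3 · 17.
Since (Z/409Z)^× is cyclic of order 408, the number of elements of order d is φ(d) when d | 408 and 0 otherwise.
340 does not divide 408, so no element of (Z/409Z)^× has order 340.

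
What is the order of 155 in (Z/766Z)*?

382

The order of 155 must divide φ(766) = φ(2)·φ(383) = 1·382 = 382 = 2 · 191.
Divisors of 382: 1, 2, 191, 382.
Compute 155^d (mod 766) for the divisors d until we hit 1:
155^1 ≡ 155 (mod 766)
155^2 ≡ 279 (mod 766)
155^191 ≡ 765 (mod 766)
155^382 ≡ 1 (mod 766) ✓
Hence ord(155) = 382.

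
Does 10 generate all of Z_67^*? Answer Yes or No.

No

φ(67) = 67 − 1 = 66 = 2 · 3 · 11.
Test 10^(66/q) mod 67 for each prime factor q of 66:
10^33 ≡ 1 (mod 67)  [q = 2: ≡ 1 ✗]
10^22 ≡ 37 (mod 67)  [q = 3: ≢ 1 ✓]
10^6 ≡ 25 (mod 67)  [q = 11: ≢ 1 ✓]
The check at q = 2 fails, so 10 generates a proper subgroup.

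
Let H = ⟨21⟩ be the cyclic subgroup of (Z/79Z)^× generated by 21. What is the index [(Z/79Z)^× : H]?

The order of 21 must divide φ(79) = 79 − 1 = 78 = 2 · 3 · 13.
Divisors of 78: 1, 2, 3, 6, 13, 26, 39, 78.
Check 21^d mod 79 for each divisor in increasing order:
21^1 ≡ 21 (mod 79)
21^2 ≡ 46 (mod 79)
21^3 ≡ 18 (mod 79)
21^6 ≡ 8 (mod 79)
21^13 ≡ 1 (mod 79) ✓
So ord_79(21) = 13, hence |⟨21⟩| = 13.
[(Z/79Z)^× : ⟨21⟩] = 78/13 = 6.

6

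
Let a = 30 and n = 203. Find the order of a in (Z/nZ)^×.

The order of 30 must divide φ(203) = φ(7·29) = (7−1)·(29−1) = 6·28 = 168 = 2^3 · 3 · 7.
Divisors of 168: 1, 2, 3, 4, 6, 7, 8, 12, 14, 21, 24, 28, 42, 56, 84, 168.
Compute 30^d (mod 203) for the divisors d until we hit 1:
30^1 ≡ 30 (mod 203)
30^2 ≡ 88 (mod 203)
30^3 ≡ 1 (mod 203) ✓
So ord_203(30) = 3.

3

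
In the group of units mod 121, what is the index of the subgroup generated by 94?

ord(94) | φ(121) = φ(11^2) = 11·(11−1) = 110 = 2 · 5 · 11.
Divisors of 110: 1, 2, 5, 10, 11, 22, 55, 110.
Compute 94^d (mod 121) for the divisors d until we hit 1:
94^1 ≡ 94 (mod 121)
94^2 ≡ 3 (mod 121)
94^5 ≡ 120 (mod 121)
94^10 ≡ 1 (mod 121) ✓
The order of 94 is 10, so the subgroup it generates has 10 elements.
The index is φ(121) / ord(94) = 110 / 10 = 11.

11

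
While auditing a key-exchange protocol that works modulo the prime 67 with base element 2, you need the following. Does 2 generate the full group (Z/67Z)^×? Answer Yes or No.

Yes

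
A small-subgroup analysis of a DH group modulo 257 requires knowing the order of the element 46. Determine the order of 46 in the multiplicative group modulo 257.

64

ord(46) | φ(257) = 257 − 1 = 256 = 2^8.
Divisors of 256: 1, 2, 4, 8, 16, 32, 64, 128, 256.
Evaluate successive powers at the divisors of 256:
46^1 ≡ 46 (mod 257)
46^2 ≡ 60 (mod 257)
46^4 ≡ 2 (mod 257)
46^8 ≡ 4 (mod 257)
46^16 ≡ 16 (mod 257)
46^32 ≡ 256 (mod 257)
46^64 ≡ 1 (mod 257) ✓
Therefore the multiplicative order of 46 modulo 257 is 64.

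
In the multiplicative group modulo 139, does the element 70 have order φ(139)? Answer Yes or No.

Yes

φ(139) = 139 − 1 = 138 = 2 · 3 · 23.
70 is a primitive root mod 139 iff 70^(φ(139)/q) ≢ 1 for every prime q | φ(139), i.e. q ∈ {2, 3, 23}.
70^69 ≡ 138 (mod 139)  [q = 2: ≢ 1 ✓]
70^46 ≡ 42 (mod 139)  [q = 3: ≢ 1 ✓]
70^6 ≡ 63 (mod 139)  [q = 23: ≢ 1 ✓]
All checks pass, so 70 has order 138 and is a primitive root modulo 139.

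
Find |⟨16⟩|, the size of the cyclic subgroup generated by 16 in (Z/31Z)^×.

By Lagrange's theorem, ord_31(16) divides φ(31) = 31 − 1 = 30 = 2 · 3 · 5.
Divisors of 30: 1, 2, 3, 5, 6, 10, 15, 30.
Test each divisor d:
16^1 ≡ 16
16^2 ≡ 8
16^3 ≡ 4
16^5 ≡ 1
Hence ord(16) = 5.

5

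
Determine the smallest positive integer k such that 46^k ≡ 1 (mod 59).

29

Since 46 ∈ (Z/59Z)^×, its order divides φ(59) = 59 − 1 = 58 = 2 · 29.
Divisors of 58: 1, 2, 29, 58.
Compute 46^d (mod 59) for the divisors d until we hit 1:
46^1 ≡ 46 (mod 59)
46^2 ≡ 51 (mod 59)
46^29 ≡ 1 (mod 59) ✓
Therefore the multiplicative order of 46 modulo 59 is 29.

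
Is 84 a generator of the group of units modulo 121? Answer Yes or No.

Yes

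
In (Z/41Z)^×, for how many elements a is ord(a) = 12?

φ(41) = 41 − 1 = 40 = 2^3 · 5.
(Z/41Z)^× is cyclic (|G| = 40); a cyclic group of order m has exactly φ(d) elements of each order d | m, and none otherwise.
Here 40 is not a multiple of 12, so there are no elements of order 12.

0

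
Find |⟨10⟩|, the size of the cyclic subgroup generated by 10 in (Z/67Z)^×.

33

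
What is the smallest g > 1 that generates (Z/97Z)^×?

φ(97) = 97 − 1 = 96 = 2^5 · 3.
Test candidates g = 2, 3, … against the prime factors q ∈ {2, 3} of φ(97): g is a generator iff g^(96/q) ≢ 1 for every such q.
g = 2: 2^48 ≡ 1 — hits 1, so not a primitive root.
g = 3: 3^48 ≡ 1 — hits 1, so not a primitive root.
g = 4: 4^48 ≡ 1 — hits 1, so not a primitive root.
g = 5: 5^48 ≡ 96; 5^32 ≡ 35 — none is 1, so 5 is a primitive root.
The smallest primitive root modulo 97 is 5.

5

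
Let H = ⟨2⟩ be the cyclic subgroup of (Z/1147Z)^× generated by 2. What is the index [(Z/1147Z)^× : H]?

6

Since 2 ∈ (Z/1147Z)^×, its order divides φ(1147) = φ(31·37) = (31−1)·(37−1) = 30·36 = 1080 = 2^3 · 3^3 · 5.
Divisors of 1080: 1, 2, 3, 4, 5, 6, 8, 9, 10, 12, 15, 18, 20, 24, 27, 30, 36, 40, 45, 54, 60, 72, 90, 108, 120, 135, 180, 216, 270, 360, 540, 1080.
Evaluate successive powers at the divisors of 1080:
2^1 ≡ 2 (mod 1147)
2^2 ≡ 4 (mod 1147)
2^3 ≡ 8 (mod 1147)
2^4 ≡ 16 (mod 1147)
2^5 ≡ 32 (mod 1147)
2^6 ≡ 64 (mod 1147)
2^8 ≡ 256 (mod 1147)
2^9 ≡ 512 (mod 1147)
2^10 ≡ 1024 (mod 1147)
2^12 ≡ 655 (mod 1147)
2^15 ≡ 652 (mod 1147)
2^18 ≡ 628 (mod 1147)
2^20 ≡ 218 (mod 1147)
2^24 ≡ 47 (mod 1147)
2^27 ≡ 376 (mod 1147)
2^30 ≡ 714 (mod 1147)
2^36 ≡ 963 (mod 1147)
2^40 ≡ 497 (mod 1147)
2^45 ≡ 993 (mod 1147)
2^54 ≡ 295 (mod 1147)
2^60 ≡ 528 (mod 1147)
2^72 ≡ 593 (mod 1147)
2^90 ≡ 776 (mod 1147)
2^108 ≡ 1000 (mod 1147)
2^120 ≡ 63 (mod 1147)
2^135 ≡ 931 (mod 1147)
2^180 ≡ 1 (mod 1147) ✓
Thus |⟨2⟩| = ord(2) = 180.
Index = |(Z/1147Z)^×| / |⟨2⟩| = 1080 / 180 = 6.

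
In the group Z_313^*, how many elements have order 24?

8

φ(313) = 313 − 1 = 312 = 2^3 · 3 · 13.
In a cyclic group of order 312, there are φ(d) elements of order d for each divisor d of 312, and zero for non-divisors.
24 = 2^3 · 3 divides 312, and φ(24) = 8.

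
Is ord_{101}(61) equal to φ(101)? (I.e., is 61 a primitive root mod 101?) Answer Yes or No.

φ(101) = 101 − 1 = 100 = 2^2 · 5^2.
61 is a primitive root mod 101 iff 61^(φ(101)/q) ≢ 1 for every prime q | φ(101), i.e. q ∈ {2, 5}.
61^50 ≡ 100 (mod 101)  [q = 2: ≢ 1 ✓]
61^20 ≡ 36 (mod 101)  [q = 5: ≢ 1 ✓]
Every test exponent gives a nontrivial residue, hence 61 generates the full group.

Yes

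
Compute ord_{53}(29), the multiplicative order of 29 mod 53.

26

By Lagrange's theorem, ord_53(29) divides φ(53) = 53 − 1 = 52 = 2^2 · 13.
Divisors of 52: 1, 2, 4, 13, 26, 52.
Check 29^d mod 53 for each divisor in increasing order:
29^1 ≡ 29
29^2 ≡ 46
29^4 ≡ 49
29^13 ≡ 52
29^26 ≡ 1
The smallest such exponent is 26, so the order of 29 is 26.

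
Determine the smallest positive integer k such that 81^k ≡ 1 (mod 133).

9

By Lagrange's theorem, ord_133(81) divides φ(133) = φ(7·19) = (7−1)·(19−1) = 6·18 = 108 = 2^2 · 3^3.
Divisors of 108: 1, 2, 3, 4, 6, 9, 12, 18, 27, 36, 54, 108.
Evaluate successive powers at the divisors of 108:
81^1 ≡ 81 (mod 133)
81^2 ≡ 44 (mod 133)
81^3 ≡ 106 (mod 133)
81^4 ≡ 74 (mod 133)
81^6 ≡ 64 (mod 133)
81^9 ≡ 1 (mod 133) ✓
Therefore the multiplicative order of 81 modulo 133 is 9.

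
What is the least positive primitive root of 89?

3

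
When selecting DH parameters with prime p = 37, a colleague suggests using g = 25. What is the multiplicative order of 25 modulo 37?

18

The order of 25 must divide φ(37) = 37 − 1 = 36 = 2^2 · 3^2.
Divisors of 36: 1, 2, 3, 4, 6, 9, 12, 18, 36.
Check 25^d mod 37 for each divisor in increasing order:
25^1 ≡ 25 (mod 37)
25^2 ≡ 33 (mod 37)
25^3 ≡ 11 (mod 37)
25^4 ≡ 16 (mod 37)
25^6 ≡ 10 (mod 37)
25^9 ≡ 36 (mod 37)
25^12 ≡ 26 (mod 37)
25^18 ≡ 1 (mod 37) ✓
The smallest such exponent is 18, so the order of 25 is 18.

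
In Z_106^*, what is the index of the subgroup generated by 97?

4

By Lagrange's theorem, ord_106(97) divides φ(106) = φ(2)·φ(53) = 1·52 = 52 = 2^2 · 13.
Divisors of 52: 1, 2, 4, 13, 26, 52.
Compute 97^d (mod 106) for the divisors d until we hit 1:
97^1 ≡ 97
97^2 ≡ 81
97^4 ≡ 95
97^13 ≡ 1
Thus |⟨97⟩| = ord(97) = 13.
The index is φ(106) / ord(97) = 52 / 13 = 4.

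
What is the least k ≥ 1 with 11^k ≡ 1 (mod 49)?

21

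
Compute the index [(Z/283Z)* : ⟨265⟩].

2

Since 265 ∈ (Z/283Z)^×, its order divides φ(283) = 283 − 1 = 282 = 2 · 3 · 47.
Divisors of 282: 1, 2, 3, 6, 47, 94, 141, 282.
Check 265^d mod 283 for each divisor in increasing order:
265^1 ≡ 265
265^2 ≡ 41
265^3 ≡ 111
265^6 ≡ 152
265^47 ≡ 238
265^94 ≡ 44
265^141 ≡ 1
The order of 265 is 141, so the subgroup it generates has 141 elements.
Index = |(Z/283Z)^×| / |⟨265⟩| = 282 / 141 = 2.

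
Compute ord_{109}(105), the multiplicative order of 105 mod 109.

The order of 105 must divide φ(109) = 109 − 1 = 108 = 2^2 · 3^3.
Divisors of 108: 1, 2, 3, 4, 6, 9, 12, 18, 27, 36, 54, 108.
Evaluate successive powers at the divisors of 108:
105^1 ≡ 105 (mod 109)
105^2 ≡ 16 (mod 109)
105^3 ≡ 45 (mod 109)
105^4 ≡ 38 (mod 109)
105^6 ≡ 63 (mod 109)
105^9 ≡ 1 (mod 109) ✓
So ord_109(105) = 9.

9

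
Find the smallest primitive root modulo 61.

φ(61) = 61 − 1 = 60 = 2^2 · 3 · 5.
Test candidates g = 2, 3, … against the prime factors q ∈ {2, 3, 5} of φ(61): g is a generator iff g^(60/q) ≢ 1 for every such q.
g = 2: 2^30 ≡ 60; 2^20 ≡ 47; 2^12 ≡ 9 — none is 1, so 2 is a primitive root.
So 2 is the smallest generator of (Z/61Z)^×.

2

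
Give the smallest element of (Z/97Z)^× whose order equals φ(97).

5

φ(97) = 97 − 1 = 96 = 2^5 · 3.
g is a primitive root iff g^(96/q) ≢ 1 (mod 97) for each prime q ∈ {2, 3}.
g = 2: 2^48 ≡ 1 — hits 1, so not a primitive root.
g = 3: 3^48 ≡ 1 — hits 1, so not a primitive root.
g = 4: 4^48 ≡ 1 — hits 1, so not a primitive root.
g = 5: 5^48 ≡ 96; 5^32 ≡ 35 — none is 1, so 5 is a primitive root.
Hence the least primitive root of 97 is 5.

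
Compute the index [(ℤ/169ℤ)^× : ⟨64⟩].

6

Since 64 ∈ (Z/169Z)^×, its order divides φ(169) = φ(13^2) = 13·(13−1) = 156 = 2^2 · 3 · 13.
Divisors of 156: 1, 2, 3, 4, 6, 12, 13, 26, 39, 52, 78, 156.
Compute 64^d (mod 169) for the divisors d until we hit 1:
64^1 ≡ 64
64^2 ≡ 40
64^3 ≡ 25
64^4 ≡ 79
64^6 ≡ 118
64^12 ≡ 66
64^13 ≡ 168
64^26 ≡ 1
Thus |⟨64⟩| = ord(64) = 26.
The index is φ(169) / ord(64) = 156 / 26 = 6.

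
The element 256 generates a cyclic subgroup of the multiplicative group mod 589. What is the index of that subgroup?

12

Since 256 ∈ (Z/589Z)^×, its order divides φ(589) = φ(19·31) = (19−1)·(31−1) = 18·30 = 540 = 2^2 · 3^3 · 5.
Divisors of 540: 1, 2, 3, 4, 5, 6, 9, 10, 12, 15, 18, 20, 27, 30, 36, 45, 54, 60, 90, 108, 135, 180, 270, 540.
Evaluate successive powers at the divisors of 540:
256^1 ≡ 256 (mod 589)
256^2 ≡ 157 (mod 589)
256^3 ≡ 140 (mod 589)
256^4 ≡ 500 (mod 589)
256^5 ≡ 187 (mod 589)
256^6 ≡ 163 (mod 589)
256^9 ≡ 438 (mod 589)
256^10 ≡ 218 (mod 589)
256^12 ≡ 64 (mod 589)
256^15 ≡ 125 (mod 589)
256^18 ≡ 419 (mod 589)
256^20 ≡ 404 (mod 589)
256^27 ≡ 343 (mod 589)
256^30 ≡ 311 (mod 589)
256^36 ≡ 39 (mod 589)
256^45 ≡ 1 (mod 589) ✓
So ord_589(256) = 45, hence |⟨256⟩| = 45.
The index is φ(589) / ord(256) = 540 / 45 = 12.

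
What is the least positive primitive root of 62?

φ(62) = φ(2)·φ(31) = 1·30 = 30 = 2 · 3 · 5.
Test candidates g = 2, 3, … against the prime factors q ∈ {2, 3, 5} of φ(62): g is a generator iff g^(30/q) ≢ 1 for every such q.
g = 2: gcd(2, 62) = 2 > 1, not a unit — skip.
g = 3: 3^15 ≡ 61; 3^10 ≡ 25; 3^6 ≡ 47 — none is 1, so 3 is a primitive root.
Hence the least primitive root of 62 is 3.

3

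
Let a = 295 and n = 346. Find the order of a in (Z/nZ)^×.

Since 295 ∈ (Z/346Z)^×, its order divides φ(346) = φ(2)·φ(173) = 1·172 = 172 = 2^2 · 43.
Divisors of 172: 1, 2, 4, 43, 86, 172.
Compute 295^d (mod 346) for the divisors d until we hit 1:
295^1 ≡ 295 (mod 346)
295^2 ≡ 179 (mod 346)
295^4 ≡ 209 (mod 346)
295^43 ≡ 345 (mod 346)
295^86 ≡ 1 (mod 346) ✓
The smallest such exponent is 86, so the order of 295 is 86.

86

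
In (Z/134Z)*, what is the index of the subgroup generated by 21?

2

The order of 21 must divide φ(134) = φ(2)·φ(67) = 1·66 = 66 = 2 · 3 · 11.
Divisors of 66: 1, 2, 3, 6, 11, 22, 33, 66.
Check 21^d mod 134 for each divisor in increasing order:
21^1 ≡ 21 (mod 134)
21^2 ≡ 39 (mod 134)
21^3 ≡ 15 (mod 134)
21^6 ≡ 91 (mod 134)
21^11 ≡ 37 (mod 134)
21^22 ≡ 29 (mod 134)
21^33 ≡ 1 (mod 134) ✓
So ord_134(21) = 33, hence |⟨21⟩| = 33.
The index is φ(134) / ord(21) = 66 / 33 = 2.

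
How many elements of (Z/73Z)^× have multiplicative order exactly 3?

2

φ(73) = 73 − 1 = 72 = 2^3 · 3^2.
In a cyclic group of order 72, there are φ(d) elements of order d for each divisor d of 72, and zero for non-divisors.
3 | 72, and φ(3) = 3 − 1 = 2.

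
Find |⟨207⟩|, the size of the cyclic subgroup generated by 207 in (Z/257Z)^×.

128

The order of 207 must divide φ(257) = 257 − 1 = 256 = 2^8.
Divisors of 256: 1, 2, 4, 8, 16, 32, 64, 128, 256.
Evaluate successive powers at the divisors of 256:
207^1 ≡ 207 (mod 257)
207^2 ≡ 187 (mod 257)
207^4 ≡ 17 (mod 257)
207^8 ≡ 32 (mod 257)
207^16 ≡ 253 (mod 257)
207^32 ≡ 16 (mod 257)
207^64 ≡ 256 (mod 257)
207^128 ≡ 1 (mod 257) ✓
Therefore the multiplicative order of 207 modulo 257 is 128.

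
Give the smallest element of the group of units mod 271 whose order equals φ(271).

6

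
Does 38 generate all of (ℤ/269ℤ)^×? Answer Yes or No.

φ(269) = 269 − 1 = 268 = 2^2 · 67.
Test 38^(268/q) mod 269 for each prime factor q of 268:
38^134 ≡ 1 (mod 269)  [q = 2: ≡ 1 ✗]
38^4 ≡ 117 (mod 269)  [q = 67: ≢ 1 ✓]
Since 38^134 ≡ 1, the order of 38 divides 134 < 268, so 38 is not a primitive root.

No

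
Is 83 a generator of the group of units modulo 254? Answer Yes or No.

Yes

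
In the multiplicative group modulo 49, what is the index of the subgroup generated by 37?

ord(37) | φ(49) = φ(7^2) = 7·(7−1) = 42 = 2 · 3 · 7.
Divisors of 42: 1, 2, 3, 6, 7, 14, 21, 42.
Compute 37^d (mod 49) for the divisors d until we hit 1:
37^1 ≡ 37 (mod 49)
37^2 ≡ 46 (mod 49)
37^3 ≡ 36 (mod 49)
37^6 ≡ 22 (mod 49)
37^7 ≡ 30 (mod 49)
37^14 ≡ 18 (mod 49)
37^21 ≡ 1 (mod 49) ✓
Thus |⟨37⟩| = ord(37) = 21.
Index = |(Z/49Z)^×| / |⟨37⟩| = 42 / 21 = 2.

2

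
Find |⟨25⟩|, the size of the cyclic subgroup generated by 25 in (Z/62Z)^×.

Since 25 ∈ (Z/62Z)^×, its order divides φ(62) = φ(2)·φ(31) = 1·30 = 30 = 2 · 3 · 5.
Divisors of 30: 1, 2, 3, 5, 6, 10, 15, 30.
Compute 25^d (mod 62) for the divisors d until we hit 1:
25^1 ≡ 25 (mod 62)
25^2 ≡ 5 (mod 62)
25^3 ≡ 1 (mod 62) ✓
So ord_62(25) = 3.

3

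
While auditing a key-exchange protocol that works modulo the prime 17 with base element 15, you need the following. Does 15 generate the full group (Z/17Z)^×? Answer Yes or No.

φ(17) = 17 − 1 = 16 = 2^4.
An element g generates (Z/17Z)^× iff g^(16/q) ≢ 1 (mod 17) for each prime q ∈ {2}.
15^8 ≡ 1 (mod 17)  [q = 2: ≡ 1 ✗]
The check at q = 2 fails, so 15 generates a proper subgroup.

No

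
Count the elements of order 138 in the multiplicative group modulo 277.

φ(277) = 277 − 1 = 276 = 2^2 · 3 · 23.
In a cyclic group of order 276, there are φ(d) elements of order d for each divisor d of 276, and zero for non-divisors.
138 = 2 · 3 · 23 divides 276, and φ(138) = 44.

44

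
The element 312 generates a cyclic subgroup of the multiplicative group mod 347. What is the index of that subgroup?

ord(312) | φ(347) = 347 − 1 = 346 = 2 · 173.
Divisors of 346: 1, 2, 173, 346.
Evaluate successive powers at the divisors of 346:
312^1 ≡ 312 (mod 347)
312^2 ≡ 184 (mod 347)
312^173 ≡ 346 (mod 347)
312^346 ≡ 1 (mod 347) ✓
The order of 312 is 346, so the subgroup it generates has 346 elements.
[(Z/347Z)^× : ⟨312⟩] = 346/346 = 1.

1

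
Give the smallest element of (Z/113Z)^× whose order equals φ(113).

φ(113) = 113 − 1 = 112 = 2^4 · 7.
g is a primitive root iff g^(112/q) ≢ 1 (mod 113) for each prime q ∈ {2, 7}.
g = 2: 2^56 ≡ 1 — hits 1, so not a primitive root.
g = 3: 3^56 ≡ 112; 3^16 ≡ 49 — none is 1, so 3 is a primitive root.
Hence the least primitive root of 113 is 3.

3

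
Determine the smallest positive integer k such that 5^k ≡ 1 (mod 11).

5

ord(5) | φ(11) = 11 − 1 = 10 = 2 · 5.
Divisors of 10: 1, 2, 5, 10.
Evaluate successive powers at the divisors of 10:
5^1 ≡ 5 (mod 11)
5^2 ≡ 3 (mod 11)
5^5 ≡ 1 (mod 11) ✓
So ord_11(5) = 5.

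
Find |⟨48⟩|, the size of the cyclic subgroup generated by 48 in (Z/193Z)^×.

48

ord(48) | φ(193) = 193 − 1 = 192 = 2^6 · 3.
Divisors of 192: 1, 2, 3, 4, 6, 8, 12, 16, 24, 32, 48, 64, 96, 192.
Compute 48^d (mod 193) for the divisors d until we hit 1:
48^1 ≡ 48
48^2 ≡ 181
48^3 ≡ 3
48^4 ≡ 144
48^6 ≡ 9
48^8 ≡ 85
48^12 ≡ 81
48^16 ≡ 84
48^24 ≡ 192
48^32 ≡ 108
48^48 ≡ 1
Therefore the multiplicative order of 48 modulo 193 is 48.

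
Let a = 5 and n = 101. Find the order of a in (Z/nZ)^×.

By Lagrange's theorem, ord_101(5) divides φ(101) = 101 − 1 = 100 = 2^2 · 5^2.
Divisors of 100: 1, 2, 4, 5, 10, 20, 25, 50, 100.
Check 5^d mod 101 for each divisor in increasing order:
5^1 ≡ 5 (mod 101)
5^2 ≡ 25 (mod 101)
5^4 ≡ 19 (mod 101)
5^5 ≡ 95 (mod 101)
5^10 ≡ 36 (mod 101)
5^20 ≡ 84 (mod 101)
5^25 ≡ 1 (mod 101) ✓
Therefore the multiplicative order of 5 modulo 101 is 25.

25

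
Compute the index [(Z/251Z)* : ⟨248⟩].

Since 248 ∈ (Z/251Z)^×, its order divides φ(251) = 251 − 1 = 250 = 2 · 5^3.
Divisors of 250: 1, 2, 5, 10, 25, 50, 125, 250.
Evaluate successive powers at the divisors of 250:
248^1 ≡ 248 (mod 251)
248^2 ≡ 9 (mod 251)
248^5 ≡ 8 (mod 251)
248^10 ≡ 64 (mod 251)
248^25 ≡ 138 (mod 251)
248^50 ≡ 219 (mod 251)
248^125 ≡ 250 (mod 251)
248^250 ≡ 1 (mod 251) ✓
So ord_251(248) = 250, hence |⟨248⟩| = 250.
Index = |(Z/251Z)^×| / |⟨248⟩| = 250 / 250 = 1.

1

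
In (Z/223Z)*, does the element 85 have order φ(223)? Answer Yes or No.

φ(223) = 223 − 1 = 222 = 2 · 3 · 37.
85 is a primitive root mod 223 iff 85^(φ(223)/q) ≢ 1 for every prime q | φ(223), i.e. q ∈ {2, 3, 37}.
85^111 ≡ 222 (mod 223)  [q = 2: ≢ 1 ✓]
85^74 ≡ 39 (mod 223)  [q = 3: ≢ 1 ✓]
85^6 ≡ 66 (mod 223)  [q = 37: ≢ 1 ✓]
Every test exponent gives a nontrivial residue, hence 85 generates the full group.

Yes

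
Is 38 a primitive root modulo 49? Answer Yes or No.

φ(49) = φ(7^2) = 7·(7−1) = 42 = 2 · 3 · 7.
Test 38^(42/q) mod 49 for each prime factor q of 42:
38^21 ≡ 48 (mod 49)  [q = 2: ≢ 1 ✓]
38^14 ≡ 30 (mod 49)  [q = 3: ≢ 1 ✓]
38^6 ≡ 15 (mod 49)  [q = 7: ≢ 1 ✓]
None equal 1, so ord_49(38) = 42: 38 is a primitive root.

Yes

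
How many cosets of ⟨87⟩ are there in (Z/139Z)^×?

ord(87) | φ(139) = 139 − 1 = 138 = 2 · 3 · 23.
Divisors of 138: 1, 2, 3, 6, 23, 46, 69, 138.
Check 87^d mod 139 for each divisor in increasing order:
87^1 ≡ 87 (mod 139)
87^2 ≡ 63 (mod 139)
87^3 ≡ 60 (mod 139)
87^6 ≡ 125 (mod 139)
87^23 ≡ 138 (mod 139)
87^46 ≡ 1 (mod 139) ✓
So ord_139(87) = 46, hence |⟨87⟩| = 46.
[(Z/139Z)^× : ⟨87⟩] = 138/46 = 3.

3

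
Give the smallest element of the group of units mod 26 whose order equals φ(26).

7

φ(26) = φ(2)·φ(13) = 1·12 = 12 = 2^2 · 3.
Test candidates g = 2, 3, … against the prime factors q ∈ {2, 3} of φ(26): g is a generator iff g^(12/q) ≢ 1 for every such q.
g = 2: gcd(2, 26) = 2 > 1, not a unit — skip.
g = 3: 3^6 ≡ 1 — hits 1, so not a primitive root.
g = 4: gcd(4, 26) = 2 > 1, not a unit — skip.
g = 5: 5^6 ≡ 25; 5^4 ≡ 1 — hits 1, so not a primitive root.
g = 6: gcd(6, 26) = 2 > 1, not a unit — skip.
g = 7: 7^6 ≡ 25; 7^4 ≡ 9 — none is 1, so 7 is a primitive root.
The smallest primitive root modulo 26 is 7.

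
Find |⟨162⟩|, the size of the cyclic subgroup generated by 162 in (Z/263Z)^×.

By Lagrange's theorem, ord_263(162) divides φ(263) = 263 − 1 = 262 = 2 · 131.
Divisors of 262: 1, 2, 131, 262.
Evaluate successive powers at the divisors of 262:
162^1 ≡ 162 (mod 263)
162^2 ≡ 207 (mod 263)
162^131 ≡ 1 (mod 263) ✓
So ord_263(162) = 131.

131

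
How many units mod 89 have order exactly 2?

1

φ(89) = 89 − 1 = 88 = 2^3 · 11.
(Z/89Z)^× is cyclic (|G| = 88); a cyclic group of order m has exactly φ(d) elements of each order d | m, and none otherwise.
2 | 88, and φ(2) = 2 − 1 = 1.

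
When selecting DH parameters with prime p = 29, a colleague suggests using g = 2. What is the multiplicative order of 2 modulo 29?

By Lagrange's theorem, ord_29(2) divides φ(29) = 29 − 1 = 28 = 2^2 · 7.
Divisors of 28: 1, 2, 4, 7, 14, 28.
Evaluate successive powers at the divisors of 28:
2^1 ≡ 2 (mod 29)
2^2 ≡ 4 (mod 29)
2^4 ≡ 16 (mod 29)
2^7 ≡ 12 (mod 29)
2^14 ≡ 28 (mod 29)
2^28 ≡ 1 (mod 29) ✓
So ord_29(2) = 28.

28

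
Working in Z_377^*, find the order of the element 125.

By Lagrange's theorem, ord_377(125) divides φ(377) = φ(13·29) = (13−1)·(29−1) = 12·28 = 336 = 2^4 · 3 · 7.
Divisors of 336: 1, 2, 3, 4, 6, 7, 8, 12, 14, 16, 21, 24, 28, 42, 48, 56, 84, 112, 168, 336.
Evaluate successive powers at the divisors of 336:
125^1 ≡ 125 (mod 377)
125^2 ≡ 168 (mod 377)
125^3 ≡ 265 (mod 377)
125^4 ≡ 326 (mod 377)
125^6 ≡ 103 (mod 377)
125^7 ≡ 57 (mod 377)
125^8 ≡ 339 (mod 377)
125^12 ≡ 53 (mod 377)
125^14 ≡ 233 (mod 377)
125^16 ≡ 313 (mod 377)
125^21 ≡ 86 (mod 377)
125^24 ≡ 170 (mod 377)
125^28 ≡ 1 (mod 377) ✓
Therefore the multiplicative order of 125 modulo 377 is 28.

28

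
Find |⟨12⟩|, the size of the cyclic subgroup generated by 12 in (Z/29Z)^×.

4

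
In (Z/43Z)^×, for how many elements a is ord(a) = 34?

φ(43) = 43 − 1 = 42 = 2 · 3 · 7.
(Z/43Z)^× is cyclic (|G| = 42); a cyclic group of order m has exactly φ(d) elements of each order d | m, and none otherwise.
Here 42 is not a multiple of 34, so there are no elements of order 34.

0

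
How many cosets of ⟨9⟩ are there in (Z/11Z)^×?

2

By Lagrange's theorem, ord_11(9) divides φ(11) = 11 − 1 = 10 = 2 · 5.
Divisors of 10: 1, 2, 5, 10.
Check 9^d mod 11 for each divisor in increasing order:
9^1 ≡ 9
9^2 ≡ 4
9^5 ≡ 1
The order of 9 is 5, so the subgroup it generates has 5 elements.
[(Z/11Z)^× : ⟨9⟩] = 10/5 = 2.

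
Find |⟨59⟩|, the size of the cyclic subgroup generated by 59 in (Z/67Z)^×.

11

Since 59 ∈ (Z/67Z)^×, its order divides φ(67) = 67 − 1 = 66 = 2 · 3 · 11.
Divisors of 66: 1, 2, 3, 6, 11, 22, 33, 66.
Evaluate successive powers at the divisors of 66:
59^1 ≡ 59 (mod 67)
59^2 ≡ 64 (mod 67)
59^3 ≡ 24 (mod 67)
59^6 ≡ 40 (mod 67)
59^11 ≡ 1 (mod 67) ✓
Hence ord(59) = 11.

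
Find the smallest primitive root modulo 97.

φ(97) = 97 − 1 = 96 = 2^5 · 3.
g is a primitive root iff g^(96/q) ≢ 1 (mod 97) for each prime q ∈ {2, 3}.
g = 2: 2^48 ≡ 1 — hits 1, so not a primitive root.
g = 3: 3^48 ≡ 1 — hits 1, so not a primitive root.
g = 4: 4^48 ≡ 1 — hits 1, so not a primitive root.
g = 5: 5^48 ≡ 96; 5^32 ≡ 35 — none is 1, so 5 is a primitive root.
The smallest primitive root modulo 97 is 5.

5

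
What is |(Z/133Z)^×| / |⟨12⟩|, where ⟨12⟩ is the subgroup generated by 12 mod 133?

18

ord(12) | φ(133) = φ(7·19) = (7−1)·(19−1) = 6·18 = 108 = 2^2 · 3^3.
Divisors of 108: 1, 2, 3, 4, 6, 9, 12, 18, 27, 36, 54, 108.
Test each divisor d:
12^1 ≡ 12
12^2 ≡ 11
12^3 ≡ 132
12^4 ≡ 121
12^6 ≡ 1
So ord_133(12) = 6, hence |⟨12⟩| = 6.
The index is φ(133) / ord(12) = 108 / 6 = 18.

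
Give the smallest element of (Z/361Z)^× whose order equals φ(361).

φ(361) = φ(19^2) = 19·(19−1) = 342 = 2 · 3^2 · 19.
Test candidates g = 2, 3, … against the prime factors q ∈ {2, 3, 19} of φ(361): g is a generator iff g^(342/q) ≢ 1 for every such q.
g = 2: 2^171 ≡ 360; 2^114 ≡ 292; 2^18 ≡ 58 — none is 1, so 2 is a primitive root.
Hence the least primitive root of 361 is 2.

2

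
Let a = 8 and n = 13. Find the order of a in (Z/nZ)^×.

4

The order of 8 must divide φ(13) = 13 − 1 = 12 = 2^2 · 3.
Divisors of 12: 1, 2, 3, 4, 6, 12.
Evaluate successive powers at the divisors of 12:
8^1 ≡ 8 (mod 13)
8^2 ≡ 12 (mod 13)
8^3 ≡ 5 (mod 13)
8^4 ≡ 1 (mod 13) ✓
So ord_13(8) = 4.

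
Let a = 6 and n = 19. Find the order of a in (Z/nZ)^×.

9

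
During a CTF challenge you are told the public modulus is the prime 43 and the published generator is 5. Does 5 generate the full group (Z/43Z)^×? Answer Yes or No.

φ(43) = 43 − 1 = 42 = 2 · 3 · 7.
An element g generates (Z/43Z)^× iff g^(42/q) ≢ 1 (mod 43) for each prime q ∈ {2, 3, 7}.
5^21 ≡ 42 (mod 43)  [q = 2: ≢ 1 ✓]
5^14 ≡ 36 (mod 43)  [q = 3: ≢ 1 ✓]
5^6 ≡ 16 (mod 43)  [q = 7: ≢ 1 ✓]
Every test exponent gives a nontrivial residue, hence 5 generates the full group.

Yes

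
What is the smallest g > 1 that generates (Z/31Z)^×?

3

φ(31) = 31 − 1 = 30 = 2 · 3 · 5.
g is a primitive root iff g^(30/q) ≢ 1 (mod 31) for each prime q ∈ {2, 3, 5}.
g = 2: 2^15 ≡ 1 — hits 1, so not a primitive root.
g = 3: 3^15 ≡ 30; 3^10 ≡ 25; 3^6 ≡ 16 — none is 1, so 3 is a primitive root.
The smallest primitive root modulo 31 is 3.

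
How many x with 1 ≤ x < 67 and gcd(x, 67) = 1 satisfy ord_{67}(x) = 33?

φ(67) = 67 − 1 = 66 = 2 · 3 · 11.
(Z/67Z)^× is cyclic (|G| = 66); a cyclic group of order m has exactly φ(d) elements of each order d | m, and none otherwise.
33 = 3 · 11 divides 66, and φ(33) = 20.

20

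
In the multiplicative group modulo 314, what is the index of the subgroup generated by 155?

3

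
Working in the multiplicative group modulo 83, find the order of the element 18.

82

The order of 18 must divide φ(83) = 83 − 1 = 82 = 2 · 41.
Divisors of 82: 1, 2, 41, 82.
Evaluate successive powers at the divisors of 82:
18^1 ≡ 18
18^2 ≡ 75
18^41 ≡ 82
18^82 ≡ 1
Hence ord(18) = 82.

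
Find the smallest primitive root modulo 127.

3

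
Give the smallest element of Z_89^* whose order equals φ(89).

3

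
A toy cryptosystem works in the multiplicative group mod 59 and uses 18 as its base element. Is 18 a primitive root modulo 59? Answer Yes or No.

φ(59) = 59 − 1 = 58 = 2 · 29.
It suffices to check that the order of 18 is not a proper divisor of 58: compute 18^(58/q) for q ∈ {2, 29}.
18^29 ≡ 58 (mod 59)  [q = 2: ≢ 1 ✓]
18^2 ≡ 29 (mod 59)  [q = 29: ≢ 1 ✓]
Every test exponent gives a nontrivial residue, hence 18 generates the full group.

Yes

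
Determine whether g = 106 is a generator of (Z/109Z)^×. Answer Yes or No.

No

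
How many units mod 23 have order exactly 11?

φ(23) = 23 − 1 = 22 = 2 · 11.
Since (Z/23Z)^× is cyclic of order 22, the number of elements of order d is φ(d) when d | 22 and 0 otherwise.
11 | 22, and φ(11) = 11 − 1 = 10.

10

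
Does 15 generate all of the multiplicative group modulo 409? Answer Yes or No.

φ(409) = 409 − 1 = 408 = 2^3 · 3 · 17.
Test 15^(408/q) mod 409 for each prime factor q of 408:
15^204 ≡ 1 (mod 409)  [q = 2: ≡ 1 ✗]
15^136 ≡ 53 (mod 409)  [q = 3: ≢ 1 ✓]
15^24 ≡ 30 (mod 409)  [q = 17: ≢ 1 ✓]
The check at q = 2 fails, so 15 generates a proper subgroup.

No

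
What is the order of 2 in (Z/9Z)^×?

6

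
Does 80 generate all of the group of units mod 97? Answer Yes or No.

φ(97) = 97 − 1 = 96 = 2^5 · 3.
An element g generates (Z/97Z)^× iff g^(96/q) ≢ 1 (mod 97) for each prime q ∈ {2, 3}.
80^48 ≡ 96 (mod 97)  [q = 2: ≢ 1 ✓]
80^32 ≡ 61 (mod 97)  [q = 3: ≢ 1 ✓]
None equal 1, so ord_97(80) = 96: 80 is a primitive root.

Yes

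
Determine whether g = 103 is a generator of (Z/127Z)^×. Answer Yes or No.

φ(127) = 127 − 1 = 126 = 2 · 3^2 · 7.
It suffices to check that the order of 103 is not a proper divisor of 126: compute 103^(126/q) for q ∈ {2, 3, 7}.
103^63 ≡ 1 (mod 127)  [q = 2: ≡ 1 ✗]
103^42 ≡ 107 (mod 127)  [q = 3: ≢ 1 ✓]
103^18 ≡ 1 (mod 127)  [q = 7: ≡ 1 ✗]
The check at q = 2 fails, so 103 generates a proper subgroup.

No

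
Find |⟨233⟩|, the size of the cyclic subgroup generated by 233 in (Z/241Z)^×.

8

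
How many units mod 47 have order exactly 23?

φ(47) = 47 − 1 = 46 = 2 · 23.
(Z/47Z)^× is cyclic (|G| = 46); a cyclic group of order m has exactly φ(d) elements of each order d | m, and none otherwise.
23 | 46, and φ(23) = 23 − 1 = 22.

22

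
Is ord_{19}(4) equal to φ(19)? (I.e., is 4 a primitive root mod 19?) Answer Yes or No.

No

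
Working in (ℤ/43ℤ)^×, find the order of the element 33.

42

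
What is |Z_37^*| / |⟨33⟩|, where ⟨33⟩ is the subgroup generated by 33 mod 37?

By Lagrange's theorem, ord_37(33) divides φ(37) = 37 − 1 = 36 = 2^2 · 3^2.
Divisors of 36: 1, 2, 3, 4, 6, 9, 12, 18, 36.
Test each divisor d:
33^1 ≡ 33 (mod 37)
33^2 ≡ 16 (mod 37)
33^3 ≡ 10 (mod 37)
33^4 ≡ 34 (mod 37)
33^6 ≡ 26 (mod 37)
33^9 ≡ 1 (mod 37) ✓
So ord_37(33) = 9, hence |⟨33⟩| = 9.
[(Z/37Z)^× : ⟨33⟩] = 36/9 = 4.

4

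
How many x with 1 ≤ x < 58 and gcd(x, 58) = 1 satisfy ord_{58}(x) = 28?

φ(58) = φ(2)·φ(29) = 1·28 = 28 = 2^2 · 7.
In a cyclic group of order 28, there are φ(d) elements of order d for each divisor d of 28, and zero for non-divisors.
28 = 2^2 · 7 divides 28, and φ(28) = 12.

12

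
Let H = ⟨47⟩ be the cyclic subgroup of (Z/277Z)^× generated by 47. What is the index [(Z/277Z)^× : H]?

Since 47 ∈ (Z/277Z)^×, its order divides φ(277) = 277 − 1 = 276 = 2^2 · 3 · 23.
Divisors of 276: 1, 2, 3, 4, 6, 12, 23, 46, 69, 92, 138, 276.
Test each divisor d:
47^1 ≡ 47 (mod 277)
47^2 ≡ 270 (mod 277)
47^3 ≡ 225 (mod 277)
47^4 ≡ 49 (mod 277)
47^6 ≡ 211 (mod 277)
47^12 ≡ 201 (mod 277)
47^23 ≡ 117 (mod 277)
47^46 ≡ 116 (mod 277)
47^69 ≡ 276 (mod 277)
47^92 ≡ 160 (mod 277)
47^138 ≡ 1 (mod 277) ✓
The order of 47 is 138, so the subgroup it generates has 138 elements.
Index = |(Z/277Z)^×| / |⟨47⟩| = 276 / 138 = 2.

2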